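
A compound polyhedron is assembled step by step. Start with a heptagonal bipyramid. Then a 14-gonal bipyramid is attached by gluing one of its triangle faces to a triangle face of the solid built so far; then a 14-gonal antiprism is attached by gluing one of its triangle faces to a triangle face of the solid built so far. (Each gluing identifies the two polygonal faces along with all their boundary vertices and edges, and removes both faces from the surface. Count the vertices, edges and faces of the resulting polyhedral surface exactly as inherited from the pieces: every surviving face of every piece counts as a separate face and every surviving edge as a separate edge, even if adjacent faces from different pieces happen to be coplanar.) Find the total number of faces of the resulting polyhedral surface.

68

A heptagonal bipyramid: V=9, E=21, F=14.
Attach a 14-gonal bipyramid (V=16, E=42, F=28) along a 3-gon: merge 3 vertices and 3 edges, delete both glued faces → V=22, E=60, F=40.
Attach a 14-gonal antiprism (V=28, E=56, F=30) along a 3-gon: merge 3 vertices and 3 edges, delete both glued faces → V=47, E=113, F=68.
Check: V − E + F = 47 − 113 + 68 = 2.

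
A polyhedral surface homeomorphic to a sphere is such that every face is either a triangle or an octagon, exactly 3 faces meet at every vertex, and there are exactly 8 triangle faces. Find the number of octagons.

Let x be the number of octagons; then F = 8 + x.
Edge–face incidences: 2E = 3·8 + 8·x = 24 + 8x.
Every vertex has degree 3, so 3V = 2E.
Euler: V − E + F = 2 ⇒ (2E)/3 − E + (8 + x) = 2.
Multiply by 6: 2·(2E) − 3·(2E) + 6·(8 + x) = 12, i.e. 48 + 6x − (24 + 8x) = 12.
Collecting terms: −2x + 24 = 12, so −2x = −12, so x = 6.
Then 2E = 24 + 8·6 = 72, so E = 36, V = 2E/3 = 24, F = 8 + 6 = 14.

6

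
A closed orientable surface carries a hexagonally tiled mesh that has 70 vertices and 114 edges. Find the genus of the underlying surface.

Every face is a hexagon and each edge borders two faces, so 6F = 2·114, giving F = 38.
χ = V − E + F = 70 − 114 + 38 = -6.
For a closed orientable surface χ = 2 − 2g, so g = (2 − (-6))/2 = 4.

4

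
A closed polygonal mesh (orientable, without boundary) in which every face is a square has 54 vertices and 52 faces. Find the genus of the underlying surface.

Every face is a square, so 2E = 4·52 = 208, giving E = 104.
χ = V − E + F = 54 − 104 + 52 = 2.
For a closed orientable surface χ = 2 − 2g, so g = (2 − (2))/2 = 0.

0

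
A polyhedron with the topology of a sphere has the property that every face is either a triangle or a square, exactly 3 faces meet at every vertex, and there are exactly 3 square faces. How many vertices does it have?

Let x be the number of triangles; then F = 3 + x.
Edge–face incidences: 2E = 4·3 + 3·x = 12 + 3x.
Every vertex has degree 3, so 3V = 2E.
Euler: V − E + F = 2 ⇒ (2E)/3 − E + (3 + x) = 2.
Multiply by 6: 2·(2E) − 3·(2E) + 6·(3 + x) = 12, i.e. 18 + 6x − (12 + 3x) = 12.
Collecting terms: 3x + 6 = 12, so 3x = 6, so x = 2.
Then 2E = 12 + 3·2 = 18, so E = 9, V = 2E/3 = 6, F = 3 + 2 = 5.

6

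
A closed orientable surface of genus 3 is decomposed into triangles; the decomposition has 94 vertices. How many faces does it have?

χ = 2 − 2·3 = -4, and every face is a triangle so 3F = 2E.
V − E + F = -4 with E = 3F/2 gives 94 − (3/2 − 1)·F = -4, so F = 196 and E = 294.

196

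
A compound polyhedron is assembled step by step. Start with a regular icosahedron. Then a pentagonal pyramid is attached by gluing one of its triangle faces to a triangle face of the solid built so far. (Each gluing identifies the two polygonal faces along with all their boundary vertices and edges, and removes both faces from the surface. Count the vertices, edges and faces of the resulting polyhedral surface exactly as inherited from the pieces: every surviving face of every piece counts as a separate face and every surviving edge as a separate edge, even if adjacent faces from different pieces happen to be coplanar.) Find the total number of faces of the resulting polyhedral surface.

24

A regular icosahedron: V=12, E=30, F=20.
Attach a pentagonal pyramid (V=6, E=10, F=6) along a 3-gon: merge 3 vertices and 3 edges, delete both glued faces → V=15, E=37, F=24.
Check: V − E + F = 15 − 37 + 24 = 2.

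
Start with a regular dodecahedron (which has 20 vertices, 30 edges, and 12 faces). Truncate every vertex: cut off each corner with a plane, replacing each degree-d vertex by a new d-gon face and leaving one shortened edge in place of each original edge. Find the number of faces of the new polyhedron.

32

Truncation replaces each original edge-end by a new vertex, so V′ = 2E = 60.
Each original edge survives, and each old vertex of degree d contributes d new edges; summing degrees gives Σd = 2E, so E′ = E + 2E = 3E = 90.
Each original face survives and each original vertex becomes one new face: F′ = F + V = 32.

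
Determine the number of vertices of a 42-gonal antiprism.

84

An antiprism on an n-gon has two n-gon caps and 2n triangles: V = 2·42 = 84, E = 4·42 = 168, F = 2·42 + 2 = 86.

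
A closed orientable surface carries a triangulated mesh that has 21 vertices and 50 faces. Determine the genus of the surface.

Every face is a triangle, so 2E = 3·50 = 150, giving E = 75.
χ = V − E + F = 21 − 75 + 50 = -4.
For a closed orientable surface χ = 2 − 2g, so g = (2 − (-4))/2 = 3.

3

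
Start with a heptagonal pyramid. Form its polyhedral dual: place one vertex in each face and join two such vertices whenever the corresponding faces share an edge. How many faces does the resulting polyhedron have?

The base solid has V = 8, E = 14, F = 8.
The dual swaps V and F and preserves E: V′ = F = 8, E′ = E = 14, F′ = V = 8.

8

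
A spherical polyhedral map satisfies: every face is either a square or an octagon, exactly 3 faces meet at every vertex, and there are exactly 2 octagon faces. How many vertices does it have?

Let x be the number of squares; then F = 2 + x.
Edge–face incidences: 2E = 8·2 + 4·x = 16 + 4x.
Every vertex has degree 3, so 3V = 2E.
Euler: V − E + F = 2 ⇒ (2E)/3 − E + (2 + x) = 2.
Multiply by 6: 2·(2E) − 3·(2E) + 6·(2 + x) = 12, i.e. 12 + 6x − (16 + 4x) = 12.
Collecting terms: 2x − 4 = 12, so 2x = 16, so x = 8.
Then 2E = 16 + 4·8 = 48, so E = 24, V = 2E/3 = 16, F = 2 + 8 = 10.

16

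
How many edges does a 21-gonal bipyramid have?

A bipyramid over an n-gon has 2n triangular faces and n + 2 vertices: V = 21 + 2 = 23, E = 3·21 = 63, F = 2·21 = 42.

63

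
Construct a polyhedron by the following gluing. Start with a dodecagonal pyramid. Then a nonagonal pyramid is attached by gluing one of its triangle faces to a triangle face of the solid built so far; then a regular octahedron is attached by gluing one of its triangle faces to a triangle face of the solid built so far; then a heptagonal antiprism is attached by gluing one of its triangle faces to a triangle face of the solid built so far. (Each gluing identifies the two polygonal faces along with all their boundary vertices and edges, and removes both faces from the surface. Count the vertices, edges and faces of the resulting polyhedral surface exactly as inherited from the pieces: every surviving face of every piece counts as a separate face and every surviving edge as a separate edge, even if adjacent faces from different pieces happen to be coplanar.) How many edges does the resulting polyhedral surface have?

73

A dodecagonal pyramid: V=13, E=24, F=13.
Attach a nonagonal pyramid (V=10, E=18, F=10) along a 3-gon: merge 3 vertices and 3 edges, delete both glued faces → V=20, E=39, F=21.
Attach a regular octahedron (V=6, E=12, F=8) along a 3-gon: merge 3 vertices and 3 edges, delete both glued faces → V=23, E=48, F=27.
Attach a heptagonal antiprism (V=14, E=28, F=16) along a 3-gon: merge 3 vertices and 3 edges, delete both glued faces → V=34, E=73, F=41.
Check: V − E + F = 34 − 73 + 41 = 2.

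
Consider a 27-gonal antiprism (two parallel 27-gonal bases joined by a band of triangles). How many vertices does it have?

An antiprism on an n-gon has two n-gon caps and 2n triangles: V = 2·27 = 54, E = 4·27 = 108, F = 2·27 + 2 = 56.

54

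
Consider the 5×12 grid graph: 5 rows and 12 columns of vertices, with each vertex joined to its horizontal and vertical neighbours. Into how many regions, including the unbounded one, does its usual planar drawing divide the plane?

The grid has V = 5·12 = 60 vertices and E = 5·11 + 12·4 = 103 edges.
F = 2 − V + E = 2 − 60 + 103 = 45.

45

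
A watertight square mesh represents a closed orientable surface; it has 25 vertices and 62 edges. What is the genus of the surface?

Every face is a square and each edge borders two faces, so 4F = 2·62, giving F = 31.
χ = V − E + F = 25 − 62 + 31 = -6.
For a closed orientable surface χ = 2 − 2g, so g = (2 − (-6))/2 = 4.

4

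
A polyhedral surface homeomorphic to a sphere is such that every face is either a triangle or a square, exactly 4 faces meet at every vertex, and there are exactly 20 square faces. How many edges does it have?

Let x be the number of triangles; then F = 20 + x.
Edge–face incidences: 2E = 4·20 + 3·x = 80 + 3x.
Every vertex has degree 4, so 4V = 2E.
Euler: V − E + F = 2 ⇒ (2E)/4 − E + (20 + x) = 2.
Multiply by 8: 2·(2E) − 4·(2E) + 8·(20 + x) = 16, i.e. 160 + 8x − 2·(80 + 3x) = 16.
Collecting terms: 2x = 16, so x = 8.
Then 2E = 80 + 3·8 = 104, so E = 52, V = 2E/4 = 26, F = 20 + 8 = 28.

52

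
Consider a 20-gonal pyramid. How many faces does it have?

21

A pyramid on an n-gon base has one n-gon and n triangles: V = 20 + 1 = 21, E = 2·20 = 40, F = 20 + 1 = 21.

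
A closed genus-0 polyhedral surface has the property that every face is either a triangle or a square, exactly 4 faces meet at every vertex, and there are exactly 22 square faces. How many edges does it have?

56

Let x be the number of triangles; then F = 22 + x.
Edge–face incidences: 2E = 4·22 + 3·x = 88 + 3x.
Every vertex has degree 4, so 4V = 2E.
Euler: V − E + F = 2 ⇒ (2E)/4 − E + (22 + x) = 2.
Multiply by 8: 2·(2E) − 4·(2E) + 8·(22 + x) = 16, i.e. 176 + 8x − 2·(88 + 3x) = 16.
Collecting terms: 2x = 16, so x = 8.
Then 2E = 88 + 3·8 = 112, so E = 56, V = 2E/4 = 28, F = 22 + 8 = 30.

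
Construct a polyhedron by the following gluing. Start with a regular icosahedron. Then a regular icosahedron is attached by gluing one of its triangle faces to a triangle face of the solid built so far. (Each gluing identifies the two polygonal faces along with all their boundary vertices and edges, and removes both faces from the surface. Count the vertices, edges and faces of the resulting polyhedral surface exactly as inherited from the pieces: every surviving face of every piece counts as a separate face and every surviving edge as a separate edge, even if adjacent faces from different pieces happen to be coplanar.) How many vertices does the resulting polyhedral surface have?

A regular icosahedron: V=12, E=30, F=20.
Attach a regular icosahedron (V=12, E=30, F=20) along a 3-gon: merge 3 vertices and 3 edges, delete both glued faces → V=21, E=57, F=38.
Check: V − E + F = 21 − 57 + 38 = 2.

21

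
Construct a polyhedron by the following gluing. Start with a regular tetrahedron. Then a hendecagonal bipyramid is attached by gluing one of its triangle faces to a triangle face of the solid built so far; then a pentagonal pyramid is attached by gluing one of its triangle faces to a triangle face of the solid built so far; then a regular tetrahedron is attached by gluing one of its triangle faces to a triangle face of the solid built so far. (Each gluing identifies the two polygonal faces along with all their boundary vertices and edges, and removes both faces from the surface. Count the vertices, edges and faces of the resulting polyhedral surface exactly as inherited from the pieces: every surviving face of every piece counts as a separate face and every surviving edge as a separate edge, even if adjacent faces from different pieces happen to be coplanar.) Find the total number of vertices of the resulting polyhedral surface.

18

A regular tetrahedron: V=4, E=6, F=4.
Attach a hendecagonal bipyramid (V=13, E=33, F=22) along a 3-gon: merge 3 vertices and 3 edges, delete both glued faces → V=14, E=36, F=24.
Attach a pentagonal pyramid (V=6, E=10, F=6) along a 3-gon: merge 3 vertices and 3 edges, delete both glued faces → V=17, E=43, F=28.
Attach a regular tetrahedron (V=4, E=6, F=4) along a 3-gon: merge 3 vertices and 3 edges, delete both glued faces → V=18, E=46, F=30.
Check: V − E + F = 18 − 46 + 30 = 2.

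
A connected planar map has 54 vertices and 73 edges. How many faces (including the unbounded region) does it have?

21

Euler's formula for a connected plane graph: V − E + F = 2, so F = 2 − 54 + 73 = 21.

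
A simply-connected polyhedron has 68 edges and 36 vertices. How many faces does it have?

Here V − E + F = 2.
F = 2 − V + E = 2 − 36 + 68 = 34.

34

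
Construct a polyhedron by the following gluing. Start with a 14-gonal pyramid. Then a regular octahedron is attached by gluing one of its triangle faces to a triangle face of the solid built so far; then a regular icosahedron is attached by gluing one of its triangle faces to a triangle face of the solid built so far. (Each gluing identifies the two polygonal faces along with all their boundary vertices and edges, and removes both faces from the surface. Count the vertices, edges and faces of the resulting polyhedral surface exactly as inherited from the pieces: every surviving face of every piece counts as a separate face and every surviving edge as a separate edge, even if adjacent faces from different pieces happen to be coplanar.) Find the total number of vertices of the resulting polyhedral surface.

27

A 14-gonal pyramid: V=15, E=28, F=15.
Attach a regular octahedron (V=6, E=12, F=8) along a 3-gon: merge 3 vertices and 3 edges, delete both glued faces → V=18, E=37, F=21.
Attach a regular icosahedron (V=12, E=30, F=20) along a 3-gon: merge 3 vertices and 3 edges, delete both glued faces → V=27, E=64, F=39.
Check: V − E + F = 27 − 64 + 39 = 2.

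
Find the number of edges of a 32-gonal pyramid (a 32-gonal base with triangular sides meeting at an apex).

64

A pyramid on an n-gon base has one n-gon and n triangles: V = 32 + 1 = 33, E = 2·32 = 64, F = 32 + 1 = 33.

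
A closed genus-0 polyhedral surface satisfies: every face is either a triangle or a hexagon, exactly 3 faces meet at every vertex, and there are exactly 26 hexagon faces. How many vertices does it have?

Let x be the number of triangles; then F = 26 + x.
Edge–face incidences: 2E = 6·26 + 3·x = 156 + 3x.
Every vertex has degree 3, so 3V = 2E.
Euler: V − E + F = 2 ⇒ (2E)/3 − E + (26 + x) = 2.
Multiply by 6: 2·(2E) − 3·(2E) + 6·(26 + x) = 12, i.e. 156 + 6x − (156 + 3x) = 12.
Collecting terms: 3x = 12, so x = 4.
Then 2E = 156 + 3·4 = 168, so E = 84, V = 2E/3 = 56, F = 26 + 4 = 30.

56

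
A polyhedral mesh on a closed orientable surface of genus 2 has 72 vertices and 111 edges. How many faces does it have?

37

For a closed orientable surface of genus 2, χ = 2 − 2·2 = -2.
F = -2 − V + E = -2 − 72 + 111 = 37.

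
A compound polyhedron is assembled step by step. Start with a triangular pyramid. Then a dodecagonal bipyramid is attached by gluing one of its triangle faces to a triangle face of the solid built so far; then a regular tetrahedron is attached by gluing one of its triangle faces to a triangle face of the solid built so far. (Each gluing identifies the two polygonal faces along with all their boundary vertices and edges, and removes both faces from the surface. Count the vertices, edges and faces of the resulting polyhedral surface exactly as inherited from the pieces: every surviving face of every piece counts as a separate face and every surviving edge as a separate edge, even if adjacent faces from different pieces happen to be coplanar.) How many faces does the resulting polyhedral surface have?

A triangular pyramid: V=4, E=6, F=4.
Attach a dodecagonal bipyramid (V=14, E=36, F=24) along a 3-gon: merge 3 vertices and 3 edges, delete both glued faces → V=15, E=39, F=26.
Attach a regular tetrahedron (V=4, E=6, F=4) along a 3-gon: merge 3 vertices and 3 edges, delete both glued faces → V=16, E=42, F=28.
Check: V − E + F = 16 − 42 + 28 = 2.

28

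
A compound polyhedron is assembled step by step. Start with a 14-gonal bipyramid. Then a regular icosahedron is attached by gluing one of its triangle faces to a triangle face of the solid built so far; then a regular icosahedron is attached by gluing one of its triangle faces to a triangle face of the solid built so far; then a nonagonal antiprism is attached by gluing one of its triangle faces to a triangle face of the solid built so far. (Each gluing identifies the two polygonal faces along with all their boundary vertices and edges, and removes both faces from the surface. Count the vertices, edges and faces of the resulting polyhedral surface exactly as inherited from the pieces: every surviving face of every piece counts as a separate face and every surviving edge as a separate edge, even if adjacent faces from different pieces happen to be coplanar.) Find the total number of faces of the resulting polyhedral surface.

A 14-gonal bipyramid: V=16, E=42, F=28.
Attach a regular icosahedron (V=12, E=30, F=20) along a 3-gon: merge 3 vertices and 3 edges, delete both glued faces → V=25, E=69, F=46.
Attach a regular icosahedron (V=12, E=30, F=20) along a 3-gon: merge 3 vertices and 3 edges, delete both glued faces → V=34, E=96, F=64.
Attach a nonagonal antiprism (V=18, E=36, F=20) along a 3-gon: merge 3 vertices and 3 edges, delete both glued faces → V=49, E=129, F=82.
Check: V − E + F = 49 − 129 + 82 = 2.

82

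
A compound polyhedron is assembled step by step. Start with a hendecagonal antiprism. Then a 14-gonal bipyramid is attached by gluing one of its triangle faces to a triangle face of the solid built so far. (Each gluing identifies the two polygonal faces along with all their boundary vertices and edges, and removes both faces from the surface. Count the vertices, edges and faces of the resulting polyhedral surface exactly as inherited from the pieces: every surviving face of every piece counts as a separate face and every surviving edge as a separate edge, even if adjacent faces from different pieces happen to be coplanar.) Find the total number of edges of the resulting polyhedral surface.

83

A hendecagonal antiprism: V=22, E=44, F=24.
Attach a 14-gonal bipyramid (V=16, E=42, F=28) along a 3-gon: merge 3 vertices and 3 edges, delete both glued faces → V=35, E=83, F=50.
Check: V − E + F = 35 − 83 + 50 = 2.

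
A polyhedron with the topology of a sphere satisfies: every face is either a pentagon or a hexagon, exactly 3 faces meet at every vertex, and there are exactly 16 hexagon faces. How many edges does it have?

78

Let x be the number of pentagons; then F = 16 + x.
Edge–face incidences: 2E = 6·16 + 5·x = 96 + 5x.
Every vertex has degree 3, so 3V = 2E.
Euler: V − E + F = 2 ⇒ (2E)/3 − E + (16 + x) = 2.
Multiply by 6: 2·(2E) − 3·(2E) + 6·(16 + x) = 12, i.e. 96 + 6x − (96 + 5x) = 12.
Collecting terms: x = 12.
Then 2E = 96 + 5·12 = 156, so E = 78, V = 2E/3 = 52, F = 16 + 12 = 28.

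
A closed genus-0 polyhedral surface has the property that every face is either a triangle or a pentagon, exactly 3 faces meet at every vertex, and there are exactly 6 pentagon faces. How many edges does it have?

Let x be the number of triangles; then F = 6 + x.
Edge–face incidences: 2E = 5·6 + 3·x = 30 + 3x.
Every vertex has degree 3, so 3V = 2E.
Euler: V − E + F = 2 ⇒ (2E)/3 − E + (6 + x) = 2.
Multiply by 6: 2·(2E) − 3·(2E) + 6·(6 + x) = 12, i.e. 36 + 6x − (30 + 3x) = 12.
Collecting terms: 3x + 6 = 12, so 3x = 6, so x = 2.
Then 2E = 30 + 3·2 = 36, so E = 18, V = 2E/3 = 12, F = 6 + 2 = 8.

18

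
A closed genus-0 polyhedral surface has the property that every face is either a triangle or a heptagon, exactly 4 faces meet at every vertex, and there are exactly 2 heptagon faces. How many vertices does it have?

Let x be the number of triangles; then F = 2 + x.
Edge–face incidences: 2E = 7·2 + 3·x = 14 + 3x.
Every vertex has degree 4, so 4V = 2E.
Euler: V − E + F = 2 ⇒ (2E)/4 − E + (2 + x) = 2.
Multiply by 8: 2·(2E) − 4·(2E) + 8·(2 + x) = 16, i.e. 16 + 8x − 2·(14 + 3x) = 16.
Collecting terms: 2x − 12 = 16, so 2x = 28, so x = 14.
Then 2E = 14 + 3·14 = 56, so E = 28, V = 2E/4 = 14, F = 2 + 14 = 16.

14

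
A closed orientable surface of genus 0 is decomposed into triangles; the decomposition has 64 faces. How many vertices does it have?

34

χ = 2 − 2·0 = 2, and every face is a triangle so 3F = 2E.
E = 3·64/2 = 96. Then V = 2 + E − F = 2 + 96 − 64 = 34.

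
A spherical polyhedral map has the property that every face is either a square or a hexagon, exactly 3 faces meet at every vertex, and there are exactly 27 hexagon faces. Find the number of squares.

6

Let x be the number of squares; then F = 27 + x.
Edge–face incidences: 2E = 6·27 + 4·x = 162 + 4x.
Every vertex has degree 3, so 3V = 2E.
Euler: V − E + F = 2 ⇒ (2E)/3 − E + (27 + x) = 2.
Multiply by 6: 2·(2E) − 3·(2E) + 6·(27 + x) = 12, i.e. 162 + 6x − (162 + 4x) = 12.
Collecting terms: 2x = 12, so x = 6.
Then 2E = 162 + 4·6 = 186, so E = 93, V = 2E/3 = 62, F = 27 + 6 = 33.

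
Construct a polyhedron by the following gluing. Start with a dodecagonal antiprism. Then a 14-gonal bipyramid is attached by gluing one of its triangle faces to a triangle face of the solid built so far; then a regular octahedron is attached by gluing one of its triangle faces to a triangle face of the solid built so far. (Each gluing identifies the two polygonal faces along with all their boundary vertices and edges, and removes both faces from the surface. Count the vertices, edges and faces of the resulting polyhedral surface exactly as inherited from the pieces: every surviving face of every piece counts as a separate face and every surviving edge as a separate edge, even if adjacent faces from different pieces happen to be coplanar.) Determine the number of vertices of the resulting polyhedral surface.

40

A dodecagonal antiprism: V=24, E=48, F=26.
Attach a 14-gonal bipyramid (V=16, E=42, F=28) along a 3-gon: merge 3 vertices and 3 edges, delete both glued faces → V=37, E=87, F=52.
Attach a regular octahedron (V=6, E=12, F=8) along a 3-gon: merge 3 vertices and 3 edges, delete both glued faces → V=40, E=96, F=58.
Check: V − E + F = 40 − 96 + 58 = 2.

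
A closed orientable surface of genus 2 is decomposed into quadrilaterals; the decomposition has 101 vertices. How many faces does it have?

χ = 2 − 2·2 = -2, and every face is a square so 4F = 2E.
V − E + F = -2 with E = 4F/2 gives 101 − (4/2 − 1)·F = -2, so F = 103 and E = 206.

103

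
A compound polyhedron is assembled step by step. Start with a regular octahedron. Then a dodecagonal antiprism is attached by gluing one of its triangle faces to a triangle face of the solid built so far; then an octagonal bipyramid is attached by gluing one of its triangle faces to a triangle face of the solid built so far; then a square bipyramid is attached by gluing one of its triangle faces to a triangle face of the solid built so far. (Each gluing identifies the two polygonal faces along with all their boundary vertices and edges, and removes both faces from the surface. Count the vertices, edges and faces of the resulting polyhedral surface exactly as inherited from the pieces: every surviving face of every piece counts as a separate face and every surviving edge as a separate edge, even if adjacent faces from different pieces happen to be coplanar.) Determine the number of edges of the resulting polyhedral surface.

87

A regular octahedron: V=6, E=12, F=8.
Attach a dodecagonal antiprism (V=24, E=48, F=26) along a 3-gon: merge 3 vertices and 3 edges, delete both glued faces → V=27, E=57, F=32.
Attach an octagonal bipyramid (V=10, E=24, F=16) along a 3-gon: merge 3 vertices and 3 edges, delete both glued faces → V=34, E=78, F=46.
Attach a square bipyramid (V=6, E=12, F=8) along a 3-gon: merge 3 vertices and 3 edges, delete both glued faces → V=37, E=87, F=52.
Check: V − E + F = 37 − 87 + 52 = 2.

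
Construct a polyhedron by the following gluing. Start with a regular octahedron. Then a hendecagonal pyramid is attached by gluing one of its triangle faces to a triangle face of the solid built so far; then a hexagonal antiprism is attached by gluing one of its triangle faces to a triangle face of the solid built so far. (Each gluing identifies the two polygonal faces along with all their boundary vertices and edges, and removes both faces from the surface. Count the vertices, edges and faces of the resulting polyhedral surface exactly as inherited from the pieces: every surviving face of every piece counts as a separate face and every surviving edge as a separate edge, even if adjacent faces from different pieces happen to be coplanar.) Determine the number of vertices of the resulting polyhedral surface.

A regular octahedron: V=6, E=12, F=8.
Attach a hendecagonal pyramid (V=12, E=22, F=12) along a 3-gon: merge 3 vertices and 3 edges, delete both glued faces → V=15, E=31, F=18.
Attach a hexagonal antiprism (V=12, E=24, F=14) along a 3-gon: merge 3 vertices and 3 edges, delete both glued faces → V=24, E=52, F=30.
Check: V − E + F = 24 − 52 + 30 = 2.

24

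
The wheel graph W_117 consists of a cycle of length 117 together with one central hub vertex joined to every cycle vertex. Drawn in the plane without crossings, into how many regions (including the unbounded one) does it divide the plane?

W_117 has V = 117 + 1 = 118 vertices and E = 2·117 = 234 edges.
By Euler's formula F = 2 − V + E = 2 − 118 + 234 = 118.

118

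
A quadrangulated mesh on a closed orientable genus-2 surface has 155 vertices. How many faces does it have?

χ = 2 − 2·2 = -2, and every face is a square so 4F = 2E.
V − E + F = -2 with E = 4F/2 gives 155 − (4/2 − 1)·F = -2, so F = 157 and E = 314.

157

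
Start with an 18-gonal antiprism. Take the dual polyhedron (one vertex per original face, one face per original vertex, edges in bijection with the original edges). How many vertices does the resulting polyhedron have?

The base solid has V = 36, E = 72, F = 38.
The dual swaps V and F and preserves E: V′ = F = 38, E′ = E = 72, F′ = V = 36.

38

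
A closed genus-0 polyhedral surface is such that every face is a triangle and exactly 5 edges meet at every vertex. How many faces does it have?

Each face has 3 edges and each edge borders two faces, so 2E = 3F.
Each vertex has degree 5, so 5V = 2E and hence V = 3F/5.
Euler: V − E + F = 2 ⇒ (3F/5) − (3F/2) + F = 2.
Multiply by 10: (6 − 15 + 10)F = 20, i.e. 1F = 20.
So F = 20, E = 3·20/2 = 30, V = 3·20/5 = 12.

20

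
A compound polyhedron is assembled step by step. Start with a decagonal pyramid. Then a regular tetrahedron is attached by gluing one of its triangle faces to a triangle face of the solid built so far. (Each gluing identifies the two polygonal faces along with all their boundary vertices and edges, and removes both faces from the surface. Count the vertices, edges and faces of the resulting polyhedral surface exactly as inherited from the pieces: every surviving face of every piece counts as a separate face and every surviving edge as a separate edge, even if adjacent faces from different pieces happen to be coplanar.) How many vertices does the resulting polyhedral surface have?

A decagonal pyramid: V=11, E=20, F=11.
Attach a regular tetrahedron (V=4, E=6, F=4) along a 3-gon: merge 3 vertices and 3 edges, delete both glued faces → V=12, E=23, F=13.
Check: V − E + F = 12 − 23 + 13 = 2.

12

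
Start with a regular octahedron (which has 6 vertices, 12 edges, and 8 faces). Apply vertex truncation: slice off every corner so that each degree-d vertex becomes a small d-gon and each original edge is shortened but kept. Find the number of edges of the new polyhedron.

Truncation replaces each original edge-end by a new vertex, so V′ = 2E = 24.
Each original edge survives, and each old vertex of degree d contributes d new edges; summing degrees gives Σd = 2E, so E′ = E + 2E = 3E = 36.
Each original face survives and each original vertex becomes one new face: F′ = F + V = 14.

36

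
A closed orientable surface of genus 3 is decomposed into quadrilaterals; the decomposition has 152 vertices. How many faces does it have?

156

χ = 2 − 2·3 = -4, and every face is a square so 4F = 2E.
V − E + F = -4 with E = 4F/2 gives 152 − (4/2 − 1)·F = -4, so F = 156 and E = 312.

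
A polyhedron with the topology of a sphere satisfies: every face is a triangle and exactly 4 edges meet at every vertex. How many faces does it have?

Each face has 3 edges and each edge borders two faces, so 2E = 3F.
Each vertex has degree 4, so 4V = 2E and hence V = 3F/4.
Euler: V − E + F = 2 ⇒ (3F/4) − (3F/2) + F = 2.
Multiply by 8: (6 − 12 + 8)F = 16, i.e. 2F = 16.
So F = 8, E = 3·8/2 = 12, V = 3·8/4 = 6.

8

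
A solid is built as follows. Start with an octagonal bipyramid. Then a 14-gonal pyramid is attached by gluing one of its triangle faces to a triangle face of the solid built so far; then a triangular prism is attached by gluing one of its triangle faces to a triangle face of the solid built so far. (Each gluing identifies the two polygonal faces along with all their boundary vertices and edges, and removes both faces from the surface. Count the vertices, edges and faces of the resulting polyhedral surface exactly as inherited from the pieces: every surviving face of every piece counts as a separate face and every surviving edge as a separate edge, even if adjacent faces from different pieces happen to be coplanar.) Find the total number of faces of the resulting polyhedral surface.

32

An octagonal bipyramid: V=10, E=24, F=16.
Attach a 14-gonal pyramid (V=15, E=28, F=15) along a 3-gon: merge 3 vertices and 3 edges, delete both glued faces → V=22, E=49, F=29.
Attach a triangular prism (V=6, E=9, F=5) along a 3-gon: merge 3 vertices and 3 edges, delete both glued faces → V=25, E=55, F=32.
Check: V − E + F = 25 − 55 + 32 = 2.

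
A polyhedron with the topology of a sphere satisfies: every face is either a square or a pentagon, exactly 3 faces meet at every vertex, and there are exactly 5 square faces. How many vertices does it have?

10

Let x be the number of pentagons; then F = 5 + x.
Edge–face incidences: 2E = 4·5 + 5·x = 20 + 5x.
Every vertex has degree 3, so 3V = 2E.
Euler: V − E + F = 2 ⇒ (2E)/3 − E + (5 + x) = 2.
Multiply by 6: 2·(2E) − 3·(2E) + 6·(5 + x) = 12, i.e. 30 + 6x − (20 + 5x) = 12.
Collecting terms: x + 10 = 12, so x = 2.
Then 2E = 20 + 5·2 = 30, so E = 15, V = 2E/3 = 10, F = 5 + 2 = 7.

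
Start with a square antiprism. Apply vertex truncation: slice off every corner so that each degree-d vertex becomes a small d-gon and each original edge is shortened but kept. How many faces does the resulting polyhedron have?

The base solid has V = 8, E = 16, F = 10.
Truncation replaces each original edge-end by a new vertex, so V′ = 2E = 32.
Each original edge survives, and each old vertex of degree d contributes d new edges; summing degrees gives Σd = 2E, so E′ = E + 2E = 3E = 48.
Each original face survives and each original vertex becomes one new face: F′ = F + V = 18.

18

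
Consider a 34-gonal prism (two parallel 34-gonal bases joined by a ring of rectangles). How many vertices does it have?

68

A prism on an n-gon has two n-gon bases and n rectangular sides: V = 2·34 = 68, E = 3·34 = 102, F = 34 + 2 = 36.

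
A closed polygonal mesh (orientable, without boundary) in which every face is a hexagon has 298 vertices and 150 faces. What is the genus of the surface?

Every face is a hexagon, so 2E = 6·150 = 900, giving E = 450.
χ = V − E + F = 298 − 450 + 150 = -2.
For a closed orientable surface χ = 2 − 2g, so g = (2 − (-2))/2 = 2.

2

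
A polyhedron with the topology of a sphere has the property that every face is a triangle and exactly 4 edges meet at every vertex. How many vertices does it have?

Each face has 3 edges and each edge borders two faces, so 2E = 3F.
Each vertex has degree 4, so 4V = 2E and hence V = 3F/4.
Euler: V − E + F = 2 ⇒ (3F/4) − (3F/2) + F = 2.
Multiply by 8: (6 − 12 + 8)F = 16, i.e. 2F = 16.
So F = 8, E = 3·8/2 = 12, V = 3·8/4 = 6.

6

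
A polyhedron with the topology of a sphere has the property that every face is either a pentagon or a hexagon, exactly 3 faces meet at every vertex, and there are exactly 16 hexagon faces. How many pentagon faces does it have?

Let x be the number of pentagons; then F = 16 + x.
Edge–face incidences: 2E = 6·16 + 5·x = 96 + 5x.
Every vertex has degree 3, so 3V = 2E.
Euler: V − E + F = 2 ⇒ (2E)/3 − E + (16 + x) = 2.
Multiply by 6: 2·(2E) − 3·(2E) + 6·(16 + x) = 12, i.e. 96 + 6x − (96 + 5x) = 12.
Collecting terms: x = 12.
Then 2E = 96 + 5·12 = 156, so E = 78, V = 2E/3 = 52, F = 16 + 12 = 28.

12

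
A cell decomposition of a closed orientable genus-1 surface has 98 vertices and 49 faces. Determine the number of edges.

For a closed orientable surface of genus 1, χ = 2 − 2·1 = 0.
E = V + F − (0) = 98 + 49 − (0) = 147.

147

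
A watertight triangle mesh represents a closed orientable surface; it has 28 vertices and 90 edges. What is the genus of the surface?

Every face is a triangle and each edge borders two faces, so 3F = 2·90, giving F = 60.
χ = V − E + F = 28 − 90 + 60 = -2.
For a closed orientable surface χ = 2 − 2g, so g = (2 − (-2))/2 = 2.

2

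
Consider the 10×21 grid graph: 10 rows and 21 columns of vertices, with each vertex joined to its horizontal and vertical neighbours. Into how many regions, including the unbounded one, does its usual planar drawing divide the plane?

The grid has V = 10·21 = 210 vertices and E = 10·20 + 21·9 = 389 edges.
F = 2 − V + E = 2 − 210 + 389 = 181.

181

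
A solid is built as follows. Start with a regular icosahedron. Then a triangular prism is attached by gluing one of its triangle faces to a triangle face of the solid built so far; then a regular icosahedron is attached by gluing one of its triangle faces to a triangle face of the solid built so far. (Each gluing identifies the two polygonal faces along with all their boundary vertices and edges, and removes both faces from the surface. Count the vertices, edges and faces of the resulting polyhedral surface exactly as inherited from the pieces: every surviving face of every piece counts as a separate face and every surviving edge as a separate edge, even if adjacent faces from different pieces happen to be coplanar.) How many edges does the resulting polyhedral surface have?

63

A regular icosahedron: V=12, E=30, F=20.
Attach a triangular prism (V=6, E=9, F=5) along a 3-gon: merge 3 vertices and 3 edges, delete both glued faces → V=15, E=36, F=23.
Attach a regular icosahedron (V=12, E=30, F=20) along a 3-gon: merge 3 vertices and 3 edges, delete both glued faces → V=24, E=63, F=41.
Check: V − E + F = 24 − 63 + 41 = 2.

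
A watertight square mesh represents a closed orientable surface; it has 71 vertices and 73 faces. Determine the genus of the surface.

Every face is a square, so 2E = 4·73 = 292, giving E = 146.
χ = V − E + F = 71 − 146 + 73 = -2.
For a closed orientable surface χ = 2 − 2g, so g = (2 − (-2))/2 = 2.

2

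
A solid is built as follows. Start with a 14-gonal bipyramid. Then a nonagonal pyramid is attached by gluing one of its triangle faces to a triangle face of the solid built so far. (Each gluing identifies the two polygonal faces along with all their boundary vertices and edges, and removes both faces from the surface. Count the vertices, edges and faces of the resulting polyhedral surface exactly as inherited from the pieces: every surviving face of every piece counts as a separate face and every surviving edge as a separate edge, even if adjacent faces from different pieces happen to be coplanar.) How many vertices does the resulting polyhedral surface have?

A 14-gonal bipyramid: V=16, E=42, F=28.
Attach a nonagonal pyramid (V=10, E=18, F=10) along a 3-gon: merge 3 vertices and 3 edges, delete both glued faces → V=23, E=57, F=36.
Check: V − E + F = 23 − 57 + 36 = 2.

23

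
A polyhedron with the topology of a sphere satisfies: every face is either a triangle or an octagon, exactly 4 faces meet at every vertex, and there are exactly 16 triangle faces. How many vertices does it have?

16

Let x be the number of octagons; then F = 16 + x.
Edge–face incidences: 2E = 3·16 + 8·x = 48 + 8x.
Every vertex has degree 4, so 4V = 2E.
Euler: V − E + F = 2 ⇒ (2E)/4 − E + (16 + x) = 2.
Multiply by 8: 2·(2E) − 4·(2E) + 8·(16 + x) = 16, i.e. 128 + 8x − 2·(48 + 8x) = 16.
Collecting terms: −8x + 32 = 16, so −8x = −16, so x = 2.
Then 2E = 48 + 8·2 = 64, so E = 32, V = 2E/4 = 16, F = 16 + 2 = 18.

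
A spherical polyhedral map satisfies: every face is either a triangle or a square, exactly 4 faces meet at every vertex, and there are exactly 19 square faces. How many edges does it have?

Let x be the number of triangles; then F = 19 + x.
Edge–face incidences: 2E = 4·19 + 3·x = 76 + 3x.
Every vertex has degree 4, so 4V = 2E.
Euler: V − E + F = 2 ⇒ (2E)/4 − E + (19 + x) = 2.
Multiply by 8: 2·(2E) − 4·(2E) + 8·(19 + x) = 16, i.e. 152 + 8x − 2·(76 + 3x) = 16.
Collecting terms: 2x = 16, so x = 8.
Then 2E = 76 + 3·8 = 100, so E = 50, V = 2E/4 = 25, F = 19 + 8 = 27.

50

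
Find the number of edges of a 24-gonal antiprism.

An antiprism on an n-gon has two n-gon caps and 2n triangles: V = 2·24 = 48, E = 4·24 = 96, F = 2·24 + 2 = 50.

96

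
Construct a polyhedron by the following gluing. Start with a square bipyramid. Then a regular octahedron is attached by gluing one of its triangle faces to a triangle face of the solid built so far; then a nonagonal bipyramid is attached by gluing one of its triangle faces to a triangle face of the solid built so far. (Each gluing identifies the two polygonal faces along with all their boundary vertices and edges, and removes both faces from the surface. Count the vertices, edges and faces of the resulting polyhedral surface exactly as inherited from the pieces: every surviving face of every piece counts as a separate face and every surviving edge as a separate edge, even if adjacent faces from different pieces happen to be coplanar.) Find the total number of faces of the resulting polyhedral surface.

A square bipyramid: V=6, E=12, F=8.
Attach a regular octahedron (V=6, E=12, F=8) along a 3-gon: merge 3 vertices and 3 edges, delete both glued faces → V=9, E=21, F=14.
Attach a nonagonal bipyramid (V=11, E=27, F=18) along a 3-gon: merge 3 vertices and 3 edges, delete both glued faces → V=17, E=45, F=30.
Check: V − E + F = 17 − 45 + 30 = 2.

30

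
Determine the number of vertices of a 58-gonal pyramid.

A pyramid on an n-gon base has one n-gon and n triangles: V = 58 + 1 = 59, E = 2·58 = 116, F = 58 + 1 = 59.
Check: V − E + F = 59 − 116 + 59 = 2.

59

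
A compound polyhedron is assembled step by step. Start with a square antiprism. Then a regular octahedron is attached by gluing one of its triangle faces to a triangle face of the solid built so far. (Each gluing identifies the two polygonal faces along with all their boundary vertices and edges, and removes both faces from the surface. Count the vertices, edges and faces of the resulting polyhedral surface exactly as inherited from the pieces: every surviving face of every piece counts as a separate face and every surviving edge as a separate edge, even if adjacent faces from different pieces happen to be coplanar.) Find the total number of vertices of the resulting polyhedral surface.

11

A square antiprism: V=8, E=16, F=10.
Attach a regular octahedron (V=6, E=12, F=8) along a 3-gon: merge 3 vertices and 3 edges, delete both glued faces → V=11, E=25, F=16.
Check: V − E + F = 11 − 25 + 16 = 2.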